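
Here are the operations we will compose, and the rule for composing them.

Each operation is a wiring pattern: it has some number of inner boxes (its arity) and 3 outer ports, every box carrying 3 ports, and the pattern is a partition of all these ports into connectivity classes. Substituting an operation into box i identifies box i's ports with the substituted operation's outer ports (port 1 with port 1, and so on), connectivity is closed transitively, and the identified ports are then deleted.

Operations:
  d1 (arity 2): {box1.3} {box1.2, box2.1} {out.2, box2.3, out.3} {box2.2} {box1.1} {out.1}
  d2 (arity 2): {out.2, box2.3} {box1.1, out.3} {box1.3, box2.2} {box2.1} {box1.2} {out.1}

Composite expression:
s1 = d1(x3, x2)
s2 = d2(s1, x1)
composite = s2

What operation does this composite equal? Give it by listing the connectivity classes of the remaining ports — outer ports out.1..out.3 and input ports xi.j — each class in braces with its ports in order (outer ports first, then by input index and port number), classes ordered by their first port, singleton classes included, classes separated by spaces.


{out.1} {out.2, x1.3} {out.3} {x1.1} {x1.2, x2.3} {x2.1, x3.2} {x2.2} {x3.1} {x3.3}


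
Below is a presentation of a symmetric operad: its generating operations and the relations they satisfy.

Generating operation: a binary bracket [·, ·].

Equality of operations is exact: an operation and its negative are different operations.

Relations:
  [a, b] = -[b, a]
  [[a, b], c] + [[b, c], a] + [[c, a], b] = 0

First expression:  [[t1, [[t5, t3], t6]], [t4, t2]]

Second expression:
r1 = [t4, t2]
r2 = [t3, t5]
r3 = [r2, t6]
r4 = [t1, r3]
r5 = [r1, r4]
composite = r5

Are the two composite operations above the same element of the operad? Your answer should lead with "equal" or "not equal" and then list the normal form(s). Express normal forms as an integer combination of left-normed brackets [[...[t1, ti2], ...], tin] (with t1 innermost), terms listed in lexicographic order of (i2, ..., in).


equal; both compose to [[[[[t1, t3], t5], t6], t2], t4] - [[[[[t1, t3], t5], t6], t4], t2] - [[[[[t1, t5], t3], t6], t2], t4] + [[[[[t1, t5], t3], t6], t4], t2] - [[[[[t1, t6], t3], t5], t2], t4] + [[[[[t1, t6], t3], t5], t4], t2] + [[[[[t1, t6], t5], t3], t2], t4] - [[[[[t1, t6], t5], t3], t4], t2]

Reducing the first expression gives [[[[[t1, t3], t5], t6], t2], t4] - [[[[[t1, t3], t5], t6], t4], t2] - [[[[[t1, t5], t3], t6], t2], t4] + [[[[[t1, t5], t3], t6], t4], t2] - [[[[[t1, t6], t3], t5], t2], t4] + [[[[[t1, t6], t3], t5], t4], t2] + [[[[[t1, t6], t5], t3], t2], t4] - [[[[[t1, t6], t5], t3], t4], t2]
Reducing the second expression gives [[[[[t1, t3], t5], t6], t2], t4] - [[[[[t1, t3], t5], t6], t4], t2] - [[[[[t1, t5], t3], t6], t2], t4] + [[[[[t1, t5], t3], t6], t4], t2] - [[[[[t1, t6], t3], t5], t2], t4] + [[[[[t1, t6], t3], t5], t4], t2] + [[[[[t1, t6], t5], t3], t2], t4] - [[[[[t1, t6], t5], t3], t4], t2]
Both agree, so they are equal.


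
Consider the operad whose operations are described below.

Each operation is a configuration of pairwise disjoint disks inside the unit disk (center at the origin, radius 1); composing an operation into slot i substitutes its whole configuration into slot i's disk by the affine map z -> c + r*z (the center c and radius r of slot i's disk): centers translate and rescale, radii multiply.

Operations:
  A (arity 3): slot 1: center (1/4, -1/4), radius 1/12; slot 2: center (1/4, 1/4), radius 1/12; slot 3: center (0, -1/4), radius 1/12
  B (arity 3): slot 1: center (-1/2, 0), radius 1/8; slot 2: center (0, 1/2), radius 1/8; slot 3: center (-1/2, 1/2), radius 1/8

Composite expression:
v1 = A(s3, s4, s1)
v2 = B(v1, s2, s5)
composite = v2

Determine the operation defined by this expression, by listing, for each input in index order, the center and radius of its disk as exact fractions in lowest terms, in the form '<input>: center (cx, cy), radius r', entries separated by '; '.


s1: center (-1/2, -1/32), radius 1/96; s2: center (0, 1/2), radius 1/8; s3: center (-15/32, -1/32), radius 1/96; s4: center (-15/32, 1/32), radius 1/96; s5: center (-1/2, 1/2), radius 1/8

Follow each s-input down from B: c' goes to c + r*c', radius to r*r'.
s3: after 2 affine steps, its disk has center (-15/32, -1/32), radius 1/96
s4: after 2 affine steps, its disk has center (-15/32, 1/32), radius 1/96
s1: after 2 affine steps, its disk has center (-1/2, -1/32), radius 1/96
s2: after 1 affine step, its disk has center (0, 1/2), radius 1/8
s5: after 1 affine step, its disk has center (-1/2, 1/2), radius 1/8


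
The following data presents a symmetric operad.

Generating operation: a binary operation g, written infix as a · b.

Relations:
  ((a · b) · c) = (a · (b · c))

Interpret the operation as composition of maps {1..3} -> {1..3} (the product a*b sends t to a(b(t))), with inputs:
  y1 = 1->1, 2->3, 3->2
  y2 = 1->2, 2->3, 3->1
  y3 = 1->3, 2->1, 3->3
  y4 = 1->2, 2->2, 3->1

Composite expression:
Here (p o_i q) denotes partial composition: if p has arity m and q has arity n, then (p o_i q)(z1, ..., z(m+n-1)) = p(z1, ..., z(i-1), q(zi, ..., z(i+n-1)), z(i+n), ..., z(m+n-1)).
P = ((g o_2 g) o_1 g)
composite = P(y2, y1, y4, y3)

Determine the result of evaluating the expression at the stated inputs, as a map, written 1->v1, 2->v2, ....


1->2, 2->1, 3->2

(y2 · y1) = 1->2, 2->1, 3->3
(y4 · y3) = 1->1, 2->2, 3->1
((y2 · y1) · (y4 · y3)) = 1->2, 2->1, 3->2


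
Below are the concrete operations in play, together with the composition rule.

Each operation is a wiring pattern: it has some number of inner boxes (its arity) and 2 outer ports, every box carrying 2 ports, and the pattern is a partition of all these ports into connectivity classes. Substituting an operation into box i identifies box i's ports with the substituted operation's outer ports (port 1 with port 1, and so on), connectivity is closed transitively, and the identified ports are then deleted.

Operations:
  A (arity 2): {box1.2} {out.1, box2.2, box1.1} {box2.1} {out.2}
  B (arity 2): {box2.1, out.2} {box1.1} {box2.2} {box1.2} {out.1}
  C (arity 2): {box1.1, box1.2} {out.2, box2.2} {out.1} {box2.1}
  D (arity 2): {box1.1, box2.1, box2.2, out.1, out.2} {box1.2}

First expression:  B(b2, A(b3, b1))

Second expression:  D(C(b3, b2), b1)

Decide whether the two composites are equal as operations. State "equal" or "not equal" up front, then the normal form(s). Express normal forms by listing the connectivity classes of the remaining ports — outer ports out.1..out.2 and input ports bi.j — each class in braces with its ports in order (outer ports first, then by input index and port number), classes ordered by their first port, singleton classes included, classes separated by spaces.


not equal: they reduce to {out.1} {out.2, b1.2, b3.1} {b1.1} {b2.1} {b2.2} {b3.2} and {out.1, out.2, b1.1, b1.2} {b2.1} {b2.2} {b3.1, b3.2}

The first composite normalizes to {out.1} {out.2, b1.2, b3.1} {b1.1} {b2.1} {b2.2} {b3.2}
The second composite normalizes to {out.1, out.2, b1.1, b1.2} {b2.1} {b2.2} {b3.1, b3.2}
Different reductions; not equal.


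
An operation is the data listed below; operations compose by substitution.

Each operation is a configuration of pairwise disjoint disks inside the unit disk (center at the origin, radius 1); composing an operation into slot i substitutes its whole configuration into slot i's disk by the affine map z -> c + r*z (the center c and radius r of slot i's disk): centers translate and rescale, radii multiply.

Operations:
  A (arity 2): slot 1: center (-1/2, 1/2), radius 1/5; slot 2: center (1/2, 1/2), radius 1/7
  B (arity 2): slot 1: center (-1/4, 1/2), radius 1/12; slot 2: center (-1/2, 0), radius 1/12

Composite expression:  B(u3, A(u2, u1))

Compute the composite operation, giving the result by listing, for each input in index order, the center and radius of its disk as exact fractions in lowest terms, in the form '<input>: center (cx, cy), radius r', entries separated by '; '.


u1: center (-11/24, 1/24), radius 1/84; u2: center (-13/24, 1/24), radius 1/60; u3: center (-1/4, 1/2), radius 1/12

Below B, radii multiply path by path; the u-disk centers shift.
input u3: applying the 1 nested substitution gives center (-1/4, 1/2), radius 1/12
input u2: applying the 2 nested substitutions gives center (-13/24, 1/24), radius 1/60
input u1: applying the 2 nested substitutions gives center (-11/24, 1/24), radius 1/84


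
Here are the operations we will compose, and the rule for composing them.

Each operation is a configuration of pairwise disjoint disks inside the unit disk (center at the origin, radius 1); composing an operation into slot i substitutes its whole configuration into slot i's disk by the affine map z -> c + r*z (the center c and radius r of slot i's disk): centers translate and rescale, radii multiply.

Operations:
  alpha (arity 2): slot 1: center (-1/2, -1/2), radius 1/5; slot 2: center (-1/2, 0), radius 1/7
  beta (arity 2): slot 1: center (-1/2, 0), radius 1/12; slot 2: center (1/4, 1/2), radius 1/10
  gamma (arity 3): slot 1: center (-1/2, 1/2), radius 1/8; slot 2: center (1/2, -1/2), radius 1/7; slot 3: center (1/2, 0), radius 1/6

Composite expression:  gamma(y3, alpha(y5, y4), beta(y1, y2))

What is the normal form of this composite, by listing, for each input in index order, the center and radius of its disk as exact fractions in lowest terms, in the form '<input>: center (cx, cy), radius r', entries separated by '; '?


Nesting under gamma composes maps z -> c + r*z down each y-path.
tracing y3 down its 1-map path: center (-1/2, 1/2), radius 1/8
tracing y5 down its 2-map path: center (3/7, -4/7), radius 1/35
tracing y4 down its 2-map path: center (3/7, -1/2), radius 1/49
tracing y1 down its 2-map path: center (5/12, 0), radius 1/72
tracing y2 down its 2-map path: center (13/24, 1/12), radius 1/60

y1: center (5/12, 0), radius 1/72; y2: center (13/24, 1/12), radius 1/60; y3: center (-1/2, 1/2), radius 1/8; y4: center (3/7, -1/2), radius 1/49; y5: center (3/7, -4/7), radius 1/35


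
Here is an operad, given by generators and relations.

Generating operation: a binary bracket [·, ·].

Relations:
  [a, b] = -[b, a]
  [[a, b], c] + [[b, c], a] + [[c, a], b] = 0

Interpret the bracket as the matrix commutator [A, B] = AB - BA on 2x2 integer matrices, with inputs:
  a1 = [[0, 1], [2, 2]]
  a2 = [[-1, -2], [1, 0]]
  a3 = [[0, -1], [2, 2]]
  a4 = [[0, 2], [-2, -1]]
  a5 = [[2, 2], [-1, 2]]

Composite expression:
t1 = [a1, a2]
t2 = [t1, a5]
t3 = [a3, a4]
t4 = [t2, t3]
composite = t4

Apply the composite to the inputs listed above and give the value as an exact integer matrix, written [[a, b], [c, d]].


[[-10, 110], [-60, 10]]

[a1, a2] = [[5, 5], [0, -5]]
[[a1, a2], a5] = [[-5, 20], [10, 5]]
[a3, a4] = [[-2, -3], [-2, 2]]
[[[a1, a2], a5], [a3, a4]] = [[-10, 110], [-60, 10]]


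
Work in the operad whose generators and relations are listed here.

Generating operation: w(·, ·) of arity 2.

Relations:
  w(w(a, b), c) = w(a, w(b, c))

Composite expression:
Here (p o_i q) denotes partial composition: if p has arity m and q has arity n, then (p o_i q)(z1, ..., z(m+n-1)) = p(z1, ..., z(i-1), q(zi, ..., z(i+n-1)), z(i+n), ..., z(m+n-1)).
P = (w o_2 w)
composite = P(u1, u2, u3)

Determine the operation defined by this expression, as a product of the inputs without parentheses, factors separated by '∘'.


u1 ∘ u2 ∘ u3

Every regrouping of w is equal, so read the u-inputs in written order.
w(u2, u3) unparenthesizes to u2 ∘ u3
w(u1, w(u2, u3)) unparenthesizes to u1 ∘ u2 ∘ u3


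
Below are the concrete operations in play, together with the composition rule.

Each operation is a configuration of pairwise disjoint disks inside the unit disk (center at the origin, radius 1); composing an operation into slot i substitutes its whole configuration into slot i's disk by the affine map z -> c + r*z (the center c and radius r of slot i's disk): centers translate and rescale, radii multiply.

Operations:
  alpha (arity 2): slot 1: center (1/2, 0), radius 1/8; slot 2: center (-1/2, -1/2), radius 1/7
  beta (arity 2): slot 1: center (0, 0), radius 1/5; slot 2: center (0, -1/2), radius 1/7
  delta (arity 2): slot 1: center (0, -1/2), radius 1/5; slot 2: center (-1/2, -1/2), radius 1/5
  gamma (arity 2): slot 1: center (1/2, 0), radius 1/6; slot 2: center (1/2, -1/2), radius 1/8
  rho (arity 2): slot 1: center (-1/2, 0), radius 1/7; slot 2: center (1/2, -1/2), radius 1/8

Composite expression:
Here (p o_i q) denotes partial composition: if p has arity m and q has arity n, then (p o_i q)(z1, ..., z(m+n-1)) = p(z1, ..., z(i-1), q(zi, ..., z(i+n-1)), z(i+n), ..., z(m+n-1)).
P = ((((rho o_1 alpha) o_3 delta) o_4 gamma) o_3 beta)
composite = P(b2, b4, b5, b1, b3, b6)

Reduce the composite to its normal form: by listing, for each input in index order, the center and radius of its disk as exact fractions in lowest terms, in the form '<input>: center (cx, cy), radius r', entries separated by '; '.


Nesting under rho composes maps z -> c + r*z down each b-path.
input b2: applying the 2 nested substitutions gives center (-3/7, 0), radius 1/56
input b4: applying the 2 nested substitutions gives center (-4/7, -1/14), radius 1/49
input b5: applying the 3 nested substitutions gives center (1/2, -9/16), radius 1/200
input b1: applying the 3 nested substitutions gives center (1/2, -23/40), radius 1/280
input b3: applying the 3 nested substitutions gives center (9/20, -9/16), radius 1/240
input b6: applying the 3 nested substitutions gives center (9/20, -23/40), radius 1/320

b1: center (1/2, -23/40), radius 1/280; b2: center (-3/7, 0), radius 1/56; b3: center (9/20, -9/16), radius 1/240; b4: center (-4/7, -1/14), radius 1/49; b5: center (1/2, -9/16), radius 1/200; b6: center (9/20, -23/40), radius 1/320


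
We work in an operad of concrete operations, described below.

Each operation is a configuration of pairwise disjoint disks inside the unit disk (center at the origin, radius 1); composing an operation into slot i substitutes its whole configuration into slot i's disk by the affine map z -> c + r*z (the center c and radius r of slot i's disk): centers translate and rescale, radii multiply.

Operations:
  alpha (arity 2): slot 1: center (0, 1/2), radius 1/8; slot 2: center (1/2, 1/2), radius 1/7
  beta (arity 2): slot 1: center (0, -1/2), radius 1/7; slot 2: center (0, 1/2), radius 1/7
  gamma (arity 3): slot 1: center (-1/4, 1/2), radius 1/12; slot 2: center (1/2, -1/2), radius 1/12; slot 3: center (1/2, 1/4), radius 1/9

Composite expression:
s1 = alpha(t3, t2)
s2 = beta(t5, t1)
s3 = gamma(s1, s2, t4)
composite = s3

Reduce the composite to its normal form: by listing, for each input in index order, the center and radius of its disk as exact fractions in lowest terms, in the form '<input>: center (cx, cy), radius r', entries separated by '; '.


Each t-disk chains the slot maps above it in gamma; radii multiply.
tracing t3 down its 2-map path: center (-1/4, 13/24), radius 1/96
tracing t2 down its 2-map path: center (-5/24, 13/24), radius 1/84
tracing t5 down its 2-map path: center (1/2, -13/24), radius 1/84
tracing t1 down its 2-map path: center (1/2, -11/24), radius 1/84
tracing t4 down its 1-map path: center (1/2, 1/4), radius 1/9

t1: center (1/2, -11/24), radius 1/84; t2: center (-5/24, 13/24), radius 1/84; t3: center (-1/4, 13/24), radius 1/96; t4: center (1/2, 1/4), radius 1/9; t5: center (1/2, -13/24), radius 1/84


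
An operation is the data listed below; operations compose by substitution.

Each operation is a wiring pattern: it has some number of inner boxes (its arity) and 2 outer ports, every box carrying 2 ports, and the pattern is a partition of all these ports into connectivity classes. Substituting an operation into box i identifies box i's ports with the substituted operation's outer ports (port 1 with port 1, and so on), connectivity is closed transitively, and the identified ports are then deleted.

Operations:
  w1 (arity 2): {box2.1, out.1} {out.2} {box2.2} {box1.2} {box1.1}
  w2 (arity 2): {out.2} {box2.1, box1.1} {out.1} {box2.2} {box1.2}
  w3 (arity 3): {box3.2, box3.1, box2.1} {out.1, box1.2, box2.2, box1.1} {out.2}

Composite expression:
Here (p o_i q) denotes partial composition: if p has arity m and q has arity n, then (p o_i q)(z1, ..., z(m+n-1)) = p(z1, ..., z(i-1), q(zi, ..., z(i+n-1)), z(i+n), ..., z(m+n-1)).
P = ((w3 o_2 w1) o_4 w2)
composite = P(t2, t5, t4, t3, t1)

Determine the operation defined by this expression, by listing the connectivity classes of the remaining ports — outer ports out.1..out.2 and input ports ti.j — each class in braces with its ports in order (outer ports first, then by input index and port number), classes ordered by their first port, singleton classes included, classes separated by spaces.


{out.1, t2.1, t2.2} {out.2} {t1.1, t3.1} {t1.2} {t3.2} {t4.1} {t4.2} {t5.1} {t5.2}

Treat the ports identified at w3 as solder joints: merge, then drop.
w1 over (t5, t4) gives {out.1, t4.1} {out.2} {t4.2} {t5.1} {t5.2}, out.j being that stage's outer ports
w2 over (t3, t1) gives {out.1} {out.2} {t1.1, t3.1} {t1.2} {t3.2}, out.j being that stage's outer ports
w3 over (t2, t5, t4, t3, t1) gives {out.1, t2.1, t2.2} {out.2} {t1.1, t3.1} {t1.2} {t3.2} {t4.1} {t4.2} {t5.1} {t5.2}, out.j being that stage's outer ports


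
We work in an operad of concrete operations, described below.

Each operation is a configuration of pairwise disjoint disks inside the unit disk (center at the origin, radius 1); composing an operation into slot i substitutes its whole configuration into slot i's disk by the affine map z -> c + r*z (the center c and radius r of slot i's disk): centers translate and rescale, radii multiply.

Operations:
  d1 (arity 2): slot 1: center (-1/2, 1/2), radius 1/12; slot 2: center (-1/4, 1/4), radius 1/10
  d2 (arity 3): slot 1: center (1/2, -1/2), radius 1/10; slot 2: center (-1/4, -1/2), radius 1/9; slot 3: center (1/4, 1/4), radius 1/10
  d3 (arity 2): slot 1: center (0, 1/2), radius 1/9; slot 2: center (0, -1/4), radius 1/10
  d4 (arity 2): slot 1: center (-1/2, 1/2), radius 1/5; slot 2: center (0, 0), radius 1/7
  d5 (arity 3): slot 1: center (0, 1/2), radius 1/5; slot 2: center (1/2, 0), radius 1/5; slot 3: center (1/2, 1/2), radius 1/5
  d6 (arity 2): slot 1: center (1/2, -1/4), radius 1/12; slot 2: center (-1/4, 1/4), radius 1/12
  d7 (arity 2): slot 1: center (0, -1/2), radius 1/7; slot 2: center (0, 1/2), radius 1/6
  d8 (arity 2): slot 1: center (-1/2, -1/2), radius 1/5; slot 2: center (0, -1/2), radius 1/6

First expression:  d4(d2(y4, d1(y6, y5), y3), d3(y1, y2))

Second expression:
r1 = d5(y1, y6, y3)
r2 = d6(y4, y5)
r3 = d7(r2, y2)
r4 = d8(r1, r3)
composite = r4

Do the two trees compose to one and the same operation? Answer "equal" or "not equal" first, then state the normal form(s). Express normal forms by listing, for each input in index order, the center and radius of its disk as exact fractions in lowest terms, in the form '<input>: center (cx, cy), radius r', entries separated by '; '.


Reducing the first expression gives y1: center (0, 1/14), radius 1/63; y2: center (0, -1/28), radius 1/70; y3: center (-9/20, 11/20), radius 1/50; y4: center (-2/5, 2/5), radius 1/50; y5: center (-5/9, 73/180), radius 1/450; y6: center (-101/180, 37/90), radius 1/540
Reducing the second expression gives y1: center (-1/2, -2/5), radius 1/25; y2: center (0, -5/12), radius 1/36; y3: center (-2/5, -2/5), radius 1/25; y4: center (1/84, -33/56), radius 1/504; y5: center (-1/168, -97/168), radius 1/504; y6: center (-2/5, -1/2), radius 1/25
The forms do not match — not equal.

not equal: they reduce to y1: center (0, 1/14), radius 1/63; y2: center (0, -1/28), radius 1/70; y3: center (-9/20, 11/20), radius 1/50; y4: center (-2/5, 2/5), radius 1/50; y5: center (-5/9, 73/180), radius 1/450; y6: center (-101/180, 37/90), radius 1/540 and y1: center (-1/2, -2/5), radius 1/25; y2: center (0, -5/12), radius 1/36; y3: center (-2/5, -2/5), radius 1/25; y4: center (1/84, -33/56), radius 1/504; y5: center (-1/168, -97/168), radius 1/504; y6: center (-2/5, -1/2), radius 1/25


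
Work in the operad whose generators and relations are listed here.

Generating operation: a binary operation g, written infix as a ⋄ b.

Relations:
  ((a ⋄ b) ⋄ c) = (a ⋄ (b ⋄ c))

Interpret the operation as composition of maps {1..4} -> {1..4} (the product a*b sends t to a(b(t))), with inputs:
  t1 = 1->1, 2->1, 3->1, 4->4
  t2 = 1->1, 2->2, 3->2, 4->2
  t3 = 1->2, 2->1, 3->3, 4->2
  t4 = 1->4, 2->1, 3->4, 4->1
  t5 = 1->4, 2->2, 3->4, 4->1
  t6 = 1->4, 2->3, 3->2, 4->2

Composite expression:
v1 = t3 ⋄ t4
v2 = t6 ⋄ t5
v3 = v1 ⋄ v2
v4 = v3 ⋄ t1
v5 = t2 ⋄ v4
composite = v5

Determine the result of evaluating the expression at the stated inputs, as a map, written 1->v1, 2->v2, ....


(t3 ⋄ t4) = 1->2, 2->2, 3->2, 4->2
(t6 ⋄ t5) = 1->2, 2->3, 3->2, 4->4
((t3 ⋄ t4) ⋄ (t6 ⋄ t5)) = 1->2, 2->2, 3->2, 4->2
(((t3 ⋄ t4) ⋄ (t6 ⋄ t5)) ⋄ t1) = 1->2, 2->2, 3->2, 4->2
(t2 ⋄ (((t3 ⋄ t4) ⋄ (t6 ⋄ t5)) ⋄ t1)) = 1->2, 2->2, 3->2, 4->2

1->2, 2->2, 3->2, 4->2


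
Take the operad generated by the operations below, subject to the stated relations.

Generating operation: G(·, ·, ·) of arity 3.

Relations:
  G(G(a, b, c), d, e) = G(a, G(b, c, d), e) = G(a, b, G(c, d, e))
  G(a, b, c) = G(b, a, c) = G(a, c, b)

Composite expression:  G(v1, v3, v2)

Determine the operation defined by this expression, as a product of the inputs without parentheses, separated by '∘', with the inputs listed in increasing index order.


Both nesting and order wash out for G; what remains is which v's occur.
G(v1, v3, v2) spells out as v1 ∘ v3 ∘ v2
sorting the factors by input index: v1 ∘ v2 ∘ v3

v1 ∘ v2 ∘ v3


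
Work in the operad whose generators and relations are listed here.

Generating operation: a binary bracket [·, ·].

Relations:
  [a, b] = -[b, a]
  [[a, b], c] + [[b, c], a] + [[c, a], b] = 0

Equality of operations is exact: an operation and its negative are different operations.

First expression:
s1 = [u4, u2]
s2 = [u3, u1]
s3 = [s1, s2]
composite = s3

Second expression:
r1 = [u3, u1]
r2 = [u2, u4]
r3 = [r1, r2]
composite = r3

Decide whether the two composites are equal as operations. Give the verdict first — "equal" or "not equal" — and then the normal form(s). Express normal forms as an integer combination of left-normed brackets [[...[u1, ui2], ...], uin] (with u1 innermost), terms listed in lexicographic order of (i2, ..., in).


equal; both compose to -[[[u1, u3], u2], u4] + [[[u1, u3], u4], u2]

The first expression reduces to -[[[u1, u3], u2], u4] + [[[u1, u3], u4], u2]
The second expression reduces to -[[[u1, u3], u2], u4] + [[[u1, u3], u4], u2]
The normal forms match — equal.


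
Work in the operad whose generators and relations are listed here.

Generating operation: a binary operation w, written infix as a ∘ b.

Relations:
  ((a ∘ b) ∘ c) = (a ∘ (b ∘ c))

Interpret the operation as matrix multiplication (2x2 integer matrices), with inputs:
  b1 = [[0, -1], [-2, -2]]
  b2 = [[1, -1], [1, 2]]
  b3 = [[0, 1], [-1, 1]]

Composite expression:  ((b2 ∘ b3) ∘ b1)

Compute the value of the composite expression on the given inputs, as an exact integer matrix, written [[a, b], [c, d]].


[[0, -1], [-6, -4]]

(b2 ∘ b3) = [[1, 0], [-2, 3]]
((b2 ∘ b3) ∘ b1) = [[0, -1], [-6, -4]]


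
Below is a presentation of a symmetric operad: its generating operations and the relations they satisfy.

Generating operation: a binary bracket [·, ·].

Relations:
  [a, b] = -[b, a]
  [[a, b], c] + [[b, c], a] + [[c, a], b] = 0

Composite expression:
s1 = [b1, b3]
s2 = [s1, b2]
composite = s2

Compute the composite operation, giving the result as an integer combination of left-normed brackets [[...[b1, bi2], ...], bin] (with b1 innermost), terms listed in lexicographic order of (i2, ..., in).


[[b1, b3], b2]

A multilinear Lie element is pinned by b1-initial words (b1 innermost).
Composite bracket: [[b1, b3], b2]
Each bracket splits as ab - ba, giving 4 signed words (2^2 = 4).
Keep just the words that open with b1:
  from b1b3b2, sign +1: term +[[b1, b3], b2]


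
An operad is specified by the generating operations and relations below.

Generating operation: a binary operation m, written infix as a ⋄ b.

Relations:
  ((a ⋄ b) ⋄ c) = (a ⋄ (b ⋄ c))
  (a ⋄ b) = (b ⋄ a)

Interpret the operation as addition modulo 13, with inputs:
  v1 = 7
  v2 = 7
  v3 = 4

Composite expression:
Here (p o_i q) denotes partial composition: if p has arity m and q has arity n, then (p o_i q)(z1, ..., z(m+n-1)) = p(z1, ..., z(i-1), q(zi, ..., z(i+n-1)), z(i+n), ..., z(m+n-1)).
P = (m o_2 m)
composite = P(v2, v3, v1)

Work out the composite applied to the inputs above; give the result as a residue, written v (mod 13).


5 (mod 13)

(v3 ⋄ v1) = 11
(v2 ⋄ (v3 ⋄ v1)) = 5


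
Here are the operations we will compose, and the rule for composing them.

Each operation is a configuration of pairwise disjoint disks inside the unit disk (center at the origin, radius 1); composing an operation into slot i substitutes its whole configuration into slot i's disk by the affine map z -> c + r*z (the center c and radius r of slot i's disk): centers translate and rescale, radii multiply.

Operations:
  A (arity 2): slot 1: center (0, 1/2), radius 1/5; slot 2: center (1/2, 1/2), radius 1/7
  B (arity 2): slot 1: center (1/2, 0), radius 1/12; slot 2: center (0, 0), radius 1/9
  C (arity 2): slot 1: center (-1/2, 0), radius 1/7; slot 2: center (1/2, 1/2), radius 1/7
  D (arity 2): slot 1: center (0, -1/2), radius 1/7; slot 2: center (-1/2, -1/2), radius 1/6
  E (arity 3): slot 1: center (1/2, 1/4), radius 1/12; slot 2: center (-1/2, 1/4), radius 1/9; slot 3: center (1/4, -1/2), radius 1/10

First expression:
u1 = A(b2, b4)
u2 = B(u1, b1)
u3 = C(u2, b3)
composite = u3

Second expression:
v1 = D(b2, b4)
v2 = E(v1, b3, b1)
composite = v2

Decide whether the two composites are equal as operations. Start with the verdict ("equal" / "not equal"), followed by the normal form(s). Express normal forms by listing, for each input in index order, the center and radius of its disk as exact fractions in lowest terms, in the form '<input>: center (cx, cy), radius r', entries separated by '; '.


not equal — first b1: center (-1/2, 0), radius 1/63; b2: center (-3/7, 1/168), radius 1/420; b3: center (1/2, 1/2), radius 1/7; b4: center (-71/168, 1/168), radius 1/588, second b1: center (1/4, -1/2), radius 1/10; b2: center (1/2, 5/24), radius 1/84; b3: center (-1/2, 1/4), radius 1/9; b4: center (11/24, 5/24), radius 1/72

The first composite normalizes to b1: center (-1/2, 0), radius 1/63; b2: center (-3/7, 1/168), radius 1/420; b3: center (1/2, 1/2), radius 1/7; b4: center (-71/168, 1/168), radius 1/588
The second composite normalizes to b1: center (1/4, -1/2), radius 1/10; b2: center (1/2, 5/24), radius 1/84; b3: center (-1/2, 1/4), radius 1/9; b4: center (11/24, 5/24), radius 1/72
Different reductions; not equal.


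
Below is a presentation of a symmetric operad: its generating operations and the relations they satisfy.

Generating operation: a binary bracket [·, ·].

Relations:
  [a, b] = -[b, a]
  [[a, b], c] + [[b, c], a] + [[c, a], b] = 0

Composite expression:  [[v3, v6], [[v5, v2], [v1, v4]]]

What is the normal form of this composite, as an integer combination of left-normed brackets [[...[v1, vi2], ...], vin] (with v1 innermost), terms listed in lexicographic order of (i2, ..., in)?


-[[[[[v1, v4], v2], v5], v3], v6] + [[[[[v1, v4], v2], v5], v6], v3] + [[[[[v1, v4], v5], v2], v3], v6] - [[[[[v1, v4], v5], v2], v6], v3]

A multilinear Lie element is pinned by v1-initial words (v1 innermost).
Composite bracket: [[v3, v6], [[v5, v2], [v1, v4]]]
Under [a, b] = ab - ba we get 32 signed associative words (2^5 = 32).
The v1-initial words carry the normal form:
  word v1v4v2v5v3v6 has sign -1, contributing -[[[[[v1, v4], v2], v5], v3], v6]
  word v1v4v2v5v6v3 has sign +1, contributing +[[[[[v1, v4], v2], v5], v6], v3]
  word v1v4v5v2v3v6 has sign +1, contributing +[[[[[v1, v4], v5], v2], v3], v6]
  word v1v4v5v2v6v3 has sign -1, contributing -[[[[[v1, v4], v5], v2], v6], v3]


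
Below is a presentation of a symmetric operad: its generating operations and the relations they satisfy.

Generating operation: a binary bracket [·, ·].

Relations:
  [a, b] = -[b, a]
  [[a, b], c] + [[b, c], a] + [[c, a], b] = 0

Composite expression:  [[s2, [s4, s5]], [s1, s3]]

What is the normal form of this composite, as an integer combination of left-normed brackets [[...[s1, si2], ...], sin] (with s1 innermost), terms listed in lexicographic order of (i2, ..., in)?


-[[[[s1, s3], s2], s4], s5] + [[[[s1, s3], s2], s5], s4] + [[[[s1, s3], s4], s5], s2] - [[[[s1, s3], s5], s4], s2]


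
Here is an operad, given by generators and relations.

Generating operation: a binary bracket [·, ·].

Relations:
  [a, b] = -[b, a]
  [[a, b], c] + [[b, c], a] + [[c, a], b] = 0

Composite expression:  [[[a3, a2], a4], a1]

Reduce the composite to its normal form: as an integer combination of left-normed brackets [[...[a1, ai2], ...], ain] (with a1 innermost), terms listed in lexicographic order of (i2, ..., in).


[[[a1, a2], a3], a4] - [[[a1, a3], a2], a4] - [[[a1, a4], a2], a3] + [[[a1, a4], a3], a2]


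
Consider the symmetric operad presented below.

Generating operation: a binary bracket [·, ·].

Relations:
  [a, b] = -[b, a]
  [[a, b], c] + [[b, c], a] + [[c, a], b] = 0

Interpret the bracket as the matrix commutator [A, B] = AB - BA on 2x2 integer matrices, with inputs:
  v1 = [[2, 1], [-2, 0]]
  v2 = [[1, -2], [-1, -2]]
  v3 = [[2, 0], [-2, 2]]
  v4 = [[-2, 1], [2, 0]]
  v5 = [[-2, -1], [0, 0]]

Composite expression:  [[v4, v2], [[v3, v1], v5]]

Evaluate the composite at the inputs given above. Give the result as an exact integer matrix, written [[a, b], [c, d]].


[v4, v2] = [[3, 1], [4, -3]]
[v3, v1] = [[2, 0], [-4, -2]]
[[v3, v1], v5] = [[-4, -4], [8, 4]]
[[v4, v2], [[v3, v1], v5]] = [[24, -16], [-80, -24]]

[[24, -16], [-80, -24]]


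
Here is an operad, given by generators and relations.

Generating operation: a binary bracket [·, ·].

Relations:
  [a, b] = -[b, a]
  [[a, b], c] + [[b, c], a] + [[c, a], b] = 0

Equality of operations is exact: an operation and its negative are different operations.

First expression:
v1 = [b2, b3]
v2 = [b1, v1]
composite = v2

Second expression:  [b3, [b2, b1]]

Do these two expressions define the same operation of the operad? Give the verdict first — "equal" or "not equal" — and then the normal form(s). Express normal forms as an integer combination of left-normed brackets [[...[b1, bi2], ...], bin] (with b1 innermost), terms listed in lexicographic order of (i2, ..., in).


not equal; first: [[b1, b2], b3] - [[b1, b3], b2]; second: [[b1, b2], b3]

In normal form, the first expression is [[b1, b2], b3] - [[b1, b3], b2]
In normal form, the second expression is [[b1, b2], b3]
Different reductions; not equal.


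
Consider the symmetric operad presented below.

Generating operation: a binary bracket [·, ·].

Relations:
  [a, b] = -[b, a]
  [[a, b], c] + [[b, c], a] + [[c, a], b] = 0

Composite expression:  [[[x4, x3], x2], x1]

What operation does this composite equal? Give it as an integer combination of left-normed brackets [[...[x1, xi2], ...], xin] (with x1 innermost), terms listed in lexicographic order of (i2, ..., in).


A multilinear Lie element is pinned by x1-initial words (x1 innermost).
Composite bracket: [[[x4, x3], x2], x1]
Under [a, b] = ab - ba we get 8 signed associative words (2^3 = 8).
Only words starting with x1 matter:
  word x1x2x3x4 has sign -1, contributing -[[[x1, x2], x3], x4]
  word x1x2x4x3 has sign +1, contributing +[[[x1, x2], x4], x3]
  word x1x3x4x2 has sign +1, contributing +[[[x1, x3], x4], x2]
  word x1x4x3x2 has sign -1, contributing -[[[x1, x4], x3], x2]

-[[[x1, x2], x3], x4] + [[[x1, x2], x4], x3] + [[[x1, x3], x4], x2] - [[[x1, x4], x3], x2]


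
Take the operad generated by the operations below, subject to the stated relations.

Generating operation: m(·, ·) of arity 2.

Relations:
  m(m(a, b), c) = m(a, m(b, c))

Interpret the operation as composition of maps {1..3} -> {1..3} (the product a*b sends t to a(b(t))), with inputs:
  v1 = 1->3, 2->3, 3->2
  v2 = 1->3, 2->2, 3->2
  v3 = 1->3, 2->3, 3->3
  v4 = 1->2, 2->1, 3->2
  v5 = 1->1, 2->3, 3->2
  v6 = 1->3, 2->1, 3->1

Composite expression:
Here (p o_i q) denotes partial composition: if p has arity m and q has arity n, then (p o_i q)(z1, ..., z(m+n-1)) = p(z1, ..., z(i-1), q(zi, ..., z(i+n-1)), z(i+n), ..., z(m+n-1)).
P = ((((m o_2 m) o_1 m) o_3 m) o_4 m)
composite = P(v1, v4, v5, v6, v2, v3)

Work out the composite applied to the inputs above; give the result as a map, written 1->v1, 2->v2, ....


1->3, 2->3, 3->3

m(v1, v4) = 1->3, 2->3, 3->3
m(v6, v2) = 1->1, 2->1, 3->1
m(v5, m(v6, v2)) = 1->1, 2->1, 3->1
m(m(v5, m(v6, v2)), v3) = 1->1, 2->1, 3->1
m(m(v1, v4), m(m(v5, m(v6, v2)), v3)) = 1->3, 2->3, 3->3


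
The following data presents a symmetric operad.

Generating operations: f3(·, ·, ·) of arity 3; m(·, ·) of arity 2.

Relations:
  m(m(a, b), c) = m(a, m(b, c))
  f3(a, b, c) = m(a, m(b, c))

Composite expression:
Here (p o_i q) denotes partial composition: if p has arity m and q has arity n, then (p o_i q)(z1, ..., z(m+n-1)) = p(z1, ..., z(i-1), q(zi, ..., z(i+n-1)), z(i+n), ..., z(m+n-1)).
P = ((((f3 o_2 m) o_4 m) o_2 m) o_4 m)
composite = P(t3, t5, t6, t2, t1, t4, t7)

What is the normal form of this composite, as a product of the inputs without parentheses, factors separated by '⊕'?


t3 ⊕ t5 ⊕ t6 ⊕ t2 ⊕ t1 ⊕ t4 ⊕ t7

Every regrouping of f3 is equal, so read the t-inputs in written order.
m(t5, t6) linearizes to t5 ⊕ t6
m(t2, t1) linearizes to t2 ⊕ t1
m(m(t5, t6), m(t2, t1)) linearizes to t5 ⊕ t6 ⊕ t2 ⊕ t1
m(t4, t7) linearizes to t4 ⊕ t7
f3(t3, m(m(t5, t6), m(t2, t1)), m(t4, t7)) linearizes to t3 ⊕ t5 ⊕ t6 ⊕ t2 ⊕ t1 ⊕ t4 ⊕ t7


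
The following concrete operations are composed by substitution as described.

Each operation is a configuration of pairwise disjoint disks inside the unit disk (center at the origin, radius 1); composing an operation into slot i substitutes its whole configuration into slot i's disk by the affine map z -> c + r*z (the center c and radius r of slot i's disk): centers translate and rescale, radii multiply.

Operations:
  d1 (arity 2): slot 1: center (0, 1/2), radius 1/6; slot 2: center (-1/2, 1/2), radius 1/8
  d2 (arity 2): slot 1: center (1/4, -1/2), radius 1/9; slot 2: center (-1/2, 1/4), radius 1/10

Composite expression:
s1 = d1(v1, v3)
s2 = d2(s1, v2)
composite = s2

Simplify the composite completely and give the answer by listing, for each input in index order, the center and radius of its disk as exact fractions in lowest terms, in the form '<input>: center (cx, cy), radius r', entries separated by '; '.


Each v-disk chains the slot maps above it in d2; radii multiply.
tracing v1 down its 2-map path: center (1/4, -4/9), radius 1/54
tracing v3 down its 2-map path: center (7/36, -4/9), radius 1/72
tracing v2 down its 1-map path: center (-1/2, 1/4), radius 1/10

v1: center (1/4, -4/9), radius 1/54; v2: center (-1/2, 1/4), radius 1/10; v3: center (7/36, -4/9), radius 1/72


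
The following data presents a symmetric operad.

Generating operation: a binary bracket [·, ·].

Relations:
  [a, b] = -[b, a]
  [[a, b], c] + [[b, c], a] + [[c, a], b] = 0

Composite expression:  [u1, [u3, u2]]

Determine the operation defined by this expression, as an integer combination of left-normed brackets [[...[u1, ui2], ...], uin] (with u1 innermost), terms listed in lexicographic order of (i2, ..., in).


A multilinear Lie element is pinned by u1-initial words (u1 innermost).
Composite bracket: [u1, [u3, u2]]
Expanding via [a, b] = ab - ba: 4 signed words (2^2 = 4).
Collect the words opening with u1:
  from u1u2u3, sign -1: term -[[u1, u2], u3]
  from u1u3u2, sign +1: term +[[u1, u3], u2]

-[[u1, u2], u3] + [[u1, u3], u2]


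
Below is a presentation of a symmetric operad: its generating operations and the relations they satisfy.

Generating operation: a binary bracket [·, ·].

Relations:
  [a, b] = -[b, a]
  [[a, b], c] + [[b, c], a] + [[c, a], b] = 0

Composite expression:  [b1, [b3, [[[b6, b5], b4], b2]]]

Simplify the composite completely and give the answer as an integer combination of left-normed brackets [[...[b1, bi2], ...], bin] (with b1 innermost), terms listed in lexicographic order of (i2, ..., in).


In the tensor algebra, words opening b1 carry the b1-anchored form.
Composite bracket: [b1, [b3, [[[b6, b5], b4], b2]]]
The bracket unfolds into 32 signed words via [a, b] = ab - ba (2^5 = 32).
Coefficients come from the b1-initial words:
  b1b2b4b5b6b3 (sign +1) contributes +[[[[[b1, b2], b4], b5], b6], b3]
  b1b2b4b6b5b3 (sign -1) contributes -[[[[[b1, b2], b4], b6], b5], b3]
  b1b2b5b6b4b3 (sign -1) contributes -[[[[[b1, b2], b5], b6], b4], b3]
  b1b2b6b5b4b3 (sign +1) contributes +[[[[[b1, b2], b6], b5], b4], b3]
  b1b3b2b4b5b6 (sign -1) contributes -[[[[[b1, b3], b2], b4], b5], b6]
  b1b3b2b4b6b5 (sign +1) contributes +[[[[[b1, b3], b2], b4], b6], b5]
  b1b3b2b5b6b4 (sign +1) contributes +[[[[[b1, b3], b2], b5], b6], b4]
  b1b3b2b6b5b4 (sign -1) contributes -[[[[[b1, b3], b2], b6], b5], b4]
  b1b3b4b5b6b2 (sign +1) contributes +[[[[[b1, b3], b4], b5], b6], b2]
  b1b3b4b6b5b2 (sign -1) contributes -[[[[[b1, b3], b4], b6], b5], b2]
  b1b3b5b6b4b2 (sign -1) contributes -[[[[[b1, b3], b5], b6], b4], b2]
  b1b3b6b5b4b2 (sign +1) contributes +[[[[[b1, b3], b6], b5], b4], b2]
  b1b4b5b6b2b3 (sign -1) contributes -[[[[[b1, b4], b5], b6], b2], b3]
  b1b4b6b5b2b3 (sign +1) contributes +[[[[[b1, b4], b6], b5], b2], b3]
  b1b5b6b4b2b3 (sign +1) contributes +[[[[[b1, b5], b6], b4], b2], b3]
  b1b6b5b4b2b3 (sign -1) contributes -[[[[[b1, b6], b5], b4], b2], b3]

[[[[[b1, b2], b4], b5], b6], b3] - [[[[[b1, b2], b4], b6], b5], b3] - [[[[[b1, b2], b5], b6], b4], b3] + [[[[[b1, b2], b6], b5], b4], b3] - [[[[[b1, b3], b2], b4], b5], b6] + [[[[[b1, b3], b2], b4], b6], b5] + [[[[[b1, b3], b2], b5], b6], b4] - [[[[[b1, b3], b2], b6], b5], b4] + [[[[[b1, b3], b4], b5], b6], b2] - [[[[[b1, b3], b4], b6], b5], b2] - [[[[[b1, b3], b5], b6], b4], b2] + [[[[[b1, b3], b6], b5], b4], b2] - [[[[[b1, b4], b5], b6], b2], b3] + [[[[[b1, b4], b6], b5], b2], b3] + [[[[[b1, b5], b6], b4], b2], b3] - [[[[[b1, b6], b5], b4], b2], b3]


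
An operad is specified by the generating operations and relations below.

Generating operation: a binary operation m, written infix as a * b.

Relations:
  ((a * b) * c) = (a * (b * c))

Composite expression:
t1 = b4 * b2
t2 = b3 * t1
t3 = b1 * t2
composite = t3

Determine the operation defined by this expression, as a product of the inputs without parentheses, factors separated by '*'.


Under associativity of m, the answer is the b's in reading order.
(b4 * b2) reduces to b4 * b2
(b3 * (b4 * b2)) reduces to b3 * b4 * b2
(b1 * (b3 * (b4 * b2))) reduces to b1 * b3 * b4 * b2

b1 * b3 * b4 * b2


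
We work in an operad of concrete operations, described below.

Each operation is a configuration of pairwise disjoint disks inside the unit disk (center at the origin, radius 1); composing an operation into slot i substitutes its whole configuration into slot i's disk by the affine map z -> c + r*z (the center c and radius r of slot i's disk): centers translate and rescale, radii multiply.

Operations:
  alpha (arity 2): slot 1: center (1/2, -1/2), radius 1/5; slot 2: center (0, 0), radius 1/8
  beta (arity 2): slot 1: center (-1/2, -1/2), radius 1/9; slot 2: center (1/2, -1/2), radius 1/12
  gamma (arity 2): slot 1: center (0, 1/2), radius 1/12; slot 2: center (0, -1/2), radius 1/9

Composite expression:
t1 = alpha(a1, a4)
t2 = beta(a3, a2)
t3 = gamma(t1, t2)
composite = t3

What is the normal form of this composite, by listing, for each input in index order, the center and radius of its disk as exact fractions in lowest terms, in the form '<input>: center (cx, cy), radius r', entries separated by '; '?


Follow each a-input down from gamma: c' goes to c + r*c', radius to r*r'.
a1: after 2 affine steps, its disk has center (1/24, 11/24), radius 1/60
a4: after 2 affine steps, its disk has center (0, 1/2), radius 1/96
a3: after 2 affine steps, its disk has center (-1/18, -5/9), radius 1/81
a2: after 2 affine steps, its disk has center (1/18, -5/9), radius 1/108

a1: center (1/24, 11/24), radius 1/60; a2: center (1/18, -5/9), radius 1/108; a3: center (-1/18, -5/9), radius 1/81; a4: center (0, 1/2), radius 1/96
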